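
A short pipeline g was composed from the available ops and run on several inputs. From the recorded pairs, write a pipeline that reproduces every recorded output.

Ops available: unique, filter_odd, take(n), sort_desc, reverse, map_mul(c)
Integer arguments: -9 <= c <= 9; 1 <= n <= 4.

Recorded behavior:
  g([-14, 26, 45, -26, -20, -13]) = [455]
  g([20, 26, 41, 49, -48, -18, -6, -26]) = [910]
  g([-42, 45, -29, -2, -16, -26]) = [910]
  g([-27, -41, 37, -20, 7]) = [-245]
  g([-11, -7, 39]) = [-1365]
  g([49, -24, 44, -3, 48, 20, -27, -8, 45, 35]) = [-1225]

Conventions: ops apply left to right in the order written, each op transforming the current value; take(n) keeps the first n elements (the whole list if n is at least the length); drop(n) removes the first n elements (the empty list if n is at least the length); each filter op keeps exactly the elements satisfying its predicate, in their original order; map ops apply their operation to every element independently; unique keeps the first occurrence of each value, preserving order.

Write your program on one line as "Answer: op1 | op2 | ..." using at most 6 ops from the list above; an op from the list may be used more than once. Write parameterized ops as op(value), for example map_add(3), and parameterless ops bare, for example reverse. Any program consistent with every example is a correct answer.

map_mul(-5) | reverse | take(4) | take(1) | map_mul(7)

Check, running the answer program on each example:
  [-14, 26, 45, -26, -20, -13] -> [70, -130, -225, 130, 100, 65] -> [65, 100, 130, -225, -130, 70] -> [65, 100, 130, -225] -> [65] -> [455]
  [20, 26, 41, 49, -48, -18, -6, -26] -> [-100, -130, -205, -245, 240, 90, 30, 130] -> [130, 30, 90, 240, -245, -205, -130, -100] -> [130, 30, 90, 240] -> [130] -> [910]
  [-42, 45, -29, -2, -16, -26] -> [210, -225, 145, 10, 80, 130] -> [130, 80, 10, 145, -225, 210] -> [130, 80, 10, 145] -> [130] -> [910]
  [-27, -41, 37, -20, 7] -> [135, 205, -185, 100, -35] -> [-35, 100, -185, 205, 135] -> [-35, 100, -185, 205] -> [-35] -> [-245]
  [-11, -7, 39] -> [55, 35, -195] -> [-195, 35, 55] -> [-195, 35, 55] -> [-195] -> [-1365]
  [49, -24, 44, -3, 48, 20, -27, -8, 45, 35] -> [-245, 120, -220, 15, -240, -100, 135, 40, -225, -175] -> [-175, -225, 40, 135, -100, -240, 15, -220, 120, -245] -> [-175, -225, 40, 135] -> [-175] -> [-1225]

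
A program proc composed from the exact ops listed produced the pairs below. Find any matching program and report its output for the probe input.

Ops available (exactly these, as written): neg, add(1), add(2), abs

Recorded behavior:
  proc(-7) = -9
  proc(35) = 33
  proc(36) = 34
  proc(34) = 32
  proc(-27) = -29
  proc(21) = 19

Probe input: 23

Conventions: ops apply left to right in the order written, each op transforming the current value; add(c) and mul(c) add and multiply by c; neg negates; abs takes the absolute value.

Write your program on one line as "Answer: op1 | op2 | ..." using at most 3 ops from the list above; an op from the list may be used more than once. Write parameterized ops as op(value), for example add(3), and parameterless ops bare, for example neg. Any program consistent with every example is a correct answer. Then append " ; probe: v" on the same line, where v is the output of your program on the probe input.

neg | add(2) | neg ; probe: 21

Check, running the answer program on each example:
  -7 -> 7 -> 9 -> -9
  35 -> -35 -> -33 -> 33
  36 -> -36 -> -34 -> 34
  34 -> -34 -> -32 -> 32
  -27 -> 27 -> 29 -> -29
  21 -> -21 -> -19 -> 19
  probe: 23 -> -23 -> -21 -> 21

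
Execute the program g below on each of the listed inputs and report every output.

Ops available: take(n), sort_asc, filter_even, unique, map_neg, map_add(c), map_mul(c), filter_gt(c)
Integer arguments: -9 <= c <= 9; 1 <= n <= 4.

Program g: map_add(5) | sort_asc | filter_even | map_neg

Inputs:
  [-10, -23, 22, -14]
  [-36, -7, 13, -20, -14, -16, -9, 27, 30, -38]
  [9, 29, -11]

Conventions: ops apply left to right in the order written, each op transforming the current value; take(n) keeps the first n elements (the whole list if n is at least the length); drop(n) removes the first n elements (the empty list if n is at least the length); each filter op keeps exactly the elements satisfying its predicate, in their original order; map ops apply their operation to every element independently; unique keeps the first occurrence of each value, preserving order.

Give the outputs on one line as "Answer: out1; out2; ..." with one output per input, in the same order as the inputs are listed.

Execution, op by op:
  [-10, -23, 22, -14] -> [-5, -18, 27, -9] -> [-18, -9, -5, 27] -> [-18] -> [18]
  [-36, -7, 13, -20, -14, -16, -9, 27, 30, -38] -> [-31, -2, 18, -15, -9, -11, -4, 32, 35, -33] -> [-33, -31, -15, -11, -9, -4, -2, 18, 32, 35] -> [-4, -2, 18, 32] -> [4, 2, -18, -32]
  [9, 29, -11] -> [14, 34, -6] -> [-6, 14, 34] -> [-6, 14, 34] -> [6, -14, -34]

[18]; [4, 2, -18, -32]; [6, -14, -34]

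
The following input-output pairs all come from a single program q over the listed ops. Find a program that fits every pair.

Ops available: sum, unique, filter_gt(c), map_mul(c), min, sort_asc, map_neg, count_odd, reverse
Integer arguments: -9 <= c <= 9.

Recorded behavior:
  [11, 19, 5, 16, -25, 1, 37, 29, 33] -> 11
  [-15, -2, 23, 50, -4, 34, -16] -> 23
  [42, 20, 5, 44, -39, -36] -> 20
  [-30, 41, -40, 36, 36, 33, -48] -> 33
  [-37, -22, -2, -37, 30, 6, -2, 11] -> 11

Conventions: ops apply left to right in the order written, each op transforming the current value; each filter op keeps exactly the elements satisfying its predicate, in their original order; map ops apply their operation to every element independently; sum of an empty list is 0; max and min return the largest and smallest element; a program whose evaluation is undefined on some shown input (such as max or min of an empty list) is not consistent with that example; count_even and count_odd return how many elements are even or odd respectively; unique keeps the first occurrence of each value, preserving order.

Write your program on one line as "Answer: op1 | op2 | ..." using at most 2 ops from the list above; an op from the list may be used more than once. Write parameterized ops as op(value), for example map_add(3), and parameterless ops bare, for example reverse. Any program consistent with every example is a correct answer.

filter_gt(7) | min

Check, running the answer program on each example:
  [11, 19, 5, 16, -25, 1, 37, 29, 33] -> [11, 19, 16, 37, 29, 33] -> 11
  [-15, -2, 23, 50, -4, 34, -16] -> [23, 50, 34] -> 23
  [42, 20, 5, 44, -39, -36] -> [42, 20, 44] -> 20
  [-30, 41, -40, 36, 36, 33, -48] -> [41, 36, 36, 33] -> 33
  [-37, -22, -2, -37, 30, 6, -2, 11] -> [30, 11] -> 11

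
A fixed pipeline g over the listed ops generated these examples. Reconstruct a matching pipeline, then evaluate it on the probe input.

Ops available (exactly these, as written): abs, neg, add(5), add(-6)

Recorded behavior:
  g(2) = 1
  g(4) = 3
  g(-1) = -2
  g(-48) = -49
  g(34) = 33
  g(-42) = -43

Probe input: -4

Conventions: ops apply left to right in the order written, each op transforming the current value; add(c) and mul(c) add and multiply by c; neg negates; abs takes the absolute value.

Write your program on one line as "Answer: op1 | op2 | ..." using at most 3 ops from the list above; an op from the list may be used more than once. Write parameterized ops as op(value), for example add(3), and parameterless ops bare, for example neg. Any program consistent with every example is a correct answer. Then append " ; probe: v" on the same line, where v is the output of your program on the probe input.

add(-6) | add(5) ; probe: -5

Check, running the answer program on each example:
  2 -> -4 -> 1
  4 -> -2 -> 3
  -1 -> -7 -> -2
  -48 -> -54 -> -49
  34 -> 28 -> 33
  -42 -> -48 -> -43
  probe: -4 -> -10 -> -5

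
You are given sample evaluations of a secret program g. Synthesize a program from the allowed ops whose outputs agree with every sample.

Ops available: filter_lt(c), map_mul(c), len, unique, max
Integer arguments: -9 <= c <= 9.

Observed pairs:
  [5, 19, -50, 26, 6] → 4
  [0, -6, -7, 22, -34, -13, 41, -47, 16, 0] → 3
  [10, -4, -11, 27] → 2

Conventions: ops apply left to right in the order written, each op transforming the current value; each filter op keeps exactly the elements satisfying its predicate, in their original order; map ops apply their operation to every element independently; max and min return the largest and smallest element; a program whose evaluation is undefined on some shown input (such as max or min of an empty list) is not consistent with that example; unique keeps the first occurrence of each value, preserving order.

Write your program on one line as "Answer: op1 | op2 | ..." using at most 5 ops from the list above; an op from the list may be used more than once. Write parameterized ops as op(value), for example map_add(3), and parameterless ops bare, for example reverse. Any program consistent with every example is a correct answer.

map_mul(-6) | filter_lt(2) | filter_lt(-3) | len

Check, running the answer program on each example:
  [5, 19, -50, 26, 6] -> [-30, -114, 300, -156, -36] -> [-30, -114, -156, -36] -> [-30, -114, -156, -36] -> 4
  [0, -6, -7, 22, -34, -13, 41, -47, 16, 0] -> [0, 36, 42, -132, 204, 78, -246, 282, -96, 0] -> [0, -132, -246, -96, 0] -> [-132, -246, -96] -> 3
  [10, -4, -11, 27] -> [-60, 24, 66, -162] -> [-60, -162] -> [-60, -162] -> 2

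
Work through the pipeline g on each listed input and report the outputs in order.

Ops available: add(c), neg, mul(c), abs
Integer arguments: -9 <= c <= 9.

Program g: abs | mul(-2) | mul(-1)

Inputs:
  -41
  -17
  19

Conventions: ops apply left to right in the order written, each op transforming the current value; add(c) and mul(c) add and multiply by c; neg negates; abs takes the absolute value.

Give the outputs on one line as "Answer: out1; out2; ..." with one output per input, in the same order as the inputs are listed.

Execution, op by op:
  -41 -> 41 -> -82 -> 82
  -17 -> 17 -> -34 -> 34
  19 -> 19 -> -38 -> 38

82; 34; 38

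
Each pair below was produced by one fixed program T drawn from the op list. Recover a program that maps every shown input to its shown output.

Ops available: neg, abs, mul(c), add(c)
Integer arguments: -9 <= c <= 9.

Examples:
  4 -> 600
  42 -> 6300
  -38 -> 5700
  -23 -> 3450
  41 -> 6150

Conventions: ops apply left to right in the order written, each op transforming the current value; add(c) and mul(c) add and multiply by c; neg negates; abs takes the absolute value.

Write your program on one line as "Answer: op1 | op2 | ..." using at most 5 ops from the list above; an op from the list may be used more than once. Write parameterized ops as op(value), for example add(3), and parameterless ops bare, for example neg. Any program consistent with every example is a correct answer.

mul(-6) | mul(5) | mul(-5) | abs

Check, running the answer program on each example:
  4 -> -24 -> -120 -> 600 -> 600
  42 -> -252 -> -1260 -> 6300 -> 6300
  -38 -> 228 -> 1140 -> -5700 -> 5700
  -23 -> 138 -> 690 -> -3450 -> 3450
  41 -> -246 -> -1230 -> 6150 -> 6150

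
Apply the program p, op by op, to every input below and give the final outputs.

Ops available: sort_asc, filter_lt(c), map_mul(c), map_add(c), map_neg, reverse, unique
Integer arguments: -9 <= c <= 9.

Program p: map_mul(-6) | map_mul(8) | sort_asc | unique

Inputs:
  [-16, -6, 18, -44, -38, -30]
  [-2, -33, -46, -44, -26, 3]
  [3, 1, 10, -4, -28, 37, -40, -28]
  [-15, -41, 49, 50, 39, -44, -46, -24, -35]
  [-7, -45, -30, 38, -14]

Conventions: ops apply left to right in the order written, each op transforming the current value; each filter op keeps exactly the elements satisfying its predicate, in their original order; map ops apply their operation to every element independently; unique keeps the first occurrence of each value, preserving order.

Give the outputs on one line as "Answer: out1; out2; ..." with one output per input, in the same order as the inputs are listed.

Execution, op by op:
  [-16, -6, 18, -44, -38, -30] -> [96, 36, -108, 264, 228, 180] -> [768, 288, -864, 2112, 1824, 1440] -> [-864, 288, 768, 1440, 1824, 2112] -> [-864, 288, 768, 1440, 1824, 2112]
  [-2, -33, -46, -44, -26, 3] -> [12, 198, 276, 264, 156, -18] -> [96, 1584, 2208, 2112, 1248, -144] -> [-144, 96, 1248, 1584, 2112, 2208] -> [-144, 96, 1248, 1584, 2112, 2208]
  [3, 1, 10, -4, -28, 37, -40, -28] -> [-18, -6, -60, 24, 168, -222, 240, 168] -> [-144, -48, -480, 192, 1344, -1776, 1920, 1344] -> [-1776, -480, -144, -48, 192, 1344, 1344, 1920] -> [-1776, -480, -144, -48, 192, 1344, 1920]
  [-15, -41, 49, 50, 39, -44, -46, -24, -35] -> [90, 246, -294, -300, -234, 264, 276, 144, 210] -> [720, 1968, -2352, -2400, -1872, 2112, 2208, 1152, 1680] -> [-2400, -2352, -1872, 720, 1152, 1680, 1968, 2112, 2208] -> [-2400, -2352, -1872, 720, 1152, 1680, 1968, 2112, 2208]
  [-7, -45, -30, 38, -14] -> [42, 270, 180, -228, 84] -> [336, 2160, 1440, -1824, 672] -> [-1824, 336, 672, 1440, 2160] -> [-1824, 336, 672, 1440, 2160]

[-864, 288, 768, 1440, 1824, 2112]; [-144, 96, 1248, 1584, 2112, 2208]; [-1776, -480, -144, -48, 192, 1344, 1920]; [-2400, -2352, -1872, 720, 1152, 1680, 1968, 2112, 2208]; [-1824, 336, 672, 1440, 2160]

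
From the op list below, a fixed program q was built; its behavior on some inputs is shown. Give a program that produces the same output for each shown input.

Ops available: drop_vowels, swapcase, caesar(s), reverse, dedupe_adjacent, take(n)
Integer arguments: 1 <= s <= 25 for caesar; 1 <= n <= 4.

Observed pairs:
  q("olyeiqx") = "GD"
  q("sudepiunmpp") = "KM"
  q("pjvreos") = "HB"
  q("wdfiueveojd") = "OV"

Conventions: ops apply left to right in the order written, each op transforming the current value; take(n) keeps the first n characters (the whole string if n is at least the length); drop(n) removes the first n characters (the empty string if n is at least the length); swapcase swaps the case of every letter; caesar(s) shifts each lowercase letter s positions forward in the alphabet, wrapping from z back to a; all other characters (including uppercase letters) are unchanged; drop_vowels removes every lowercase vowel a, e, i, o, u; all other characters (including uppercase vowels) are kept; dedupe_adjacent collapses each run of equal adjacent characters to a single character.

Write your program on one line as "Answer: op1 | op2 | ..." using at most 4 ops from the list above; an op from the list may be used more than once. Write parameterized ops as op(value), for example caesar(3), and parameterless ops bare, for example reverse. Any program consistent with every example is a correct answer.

caesar(18) | take(2) | swapcase

Check, running the answer program on each example:
  "olyeiqx" -> "gdqwaip" -> "gd" -> "GD"
  "sudepiunmpp" -> "kmvwhamfehh" -> "km" -> "KM"
  "pjvreos" -> "hbnjwgk" -> "hb" -> "HB"
  "wdfiueveojd" -> "ovxamwnwgbv" -> "ov" -> "OV"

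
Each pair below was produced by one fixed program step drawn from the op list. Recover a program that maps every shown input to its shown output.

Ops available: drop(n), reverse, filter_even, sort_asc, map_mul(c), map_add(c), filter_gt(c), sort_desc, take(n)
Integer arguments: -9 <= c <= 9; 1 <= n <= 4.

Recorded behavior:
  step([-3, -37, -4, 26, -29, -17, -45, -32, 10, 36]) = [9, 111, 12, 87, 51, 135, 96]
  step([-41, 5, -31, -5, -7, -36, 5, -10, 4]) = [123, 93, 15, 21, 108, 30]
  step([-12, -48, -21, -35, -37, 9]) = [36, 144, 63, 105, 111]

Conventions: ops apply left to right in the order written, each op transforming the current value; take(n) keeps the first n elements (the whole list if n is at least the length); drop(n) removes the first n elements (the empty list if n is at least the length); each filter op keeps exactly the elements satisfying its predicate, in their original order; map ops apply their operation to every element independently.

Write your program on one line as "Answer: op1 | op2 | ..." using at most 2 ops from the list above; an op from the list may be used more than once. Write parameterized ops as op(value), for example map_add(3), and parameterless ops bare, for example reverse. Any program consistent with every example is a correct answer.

map_mul(-3) | filter_gt(-3)

Check, running the answer program on each example:
  [-3, -37, -4, 26, -29, -17, -45, -32, 10, 36] -> [9, 111, 12, -78, 87, 51, 135, 96, -30, -108] -> [9, 111, 12, 87, 51, 135, 96]
  [-41, 5, -31, -5, -7, -36, 5, -10, 4] -> [123, -15, 93, 15, 21, 108, -15, 30, -12] -> [123, 93, 15, 21, 108, 30]
  [-12, -48, -21, -35, -37, 9] -> [36, 144, 63, 105, 111, -27] -> [36, 144, 63, 105, 111]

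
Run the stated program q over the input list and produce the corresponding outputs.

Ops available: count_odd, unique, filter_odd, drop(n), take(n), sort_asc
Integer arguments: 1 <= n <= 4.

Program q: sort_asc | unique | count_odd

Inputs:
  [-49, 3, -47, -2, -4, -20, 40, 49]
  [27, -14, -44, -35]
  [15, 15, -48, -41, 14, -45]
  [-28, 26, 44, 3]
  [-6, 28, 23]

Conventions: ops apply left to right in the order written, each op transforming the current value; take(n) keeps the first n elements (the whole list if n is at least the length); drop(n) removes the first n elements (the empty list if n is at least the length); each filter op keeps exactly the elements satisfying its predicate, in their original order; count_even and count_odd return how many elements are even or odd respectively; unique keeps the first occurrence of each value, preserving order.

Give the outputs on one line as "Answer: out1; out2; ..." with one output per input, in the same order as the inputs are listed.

Execution, op by op:
  [-49, 3, -47, -2, -4, -20, 40, 49] -> [-49, -47, -20, -4, -2, 3, 40, 49] -> [-49, -47, -20, -4, -2, 3, 40, 49] -> 4
  [27, -14, -44, -35] -> [-44, -35, -14, 27] -> [-44, -35, -14, 27] -> 2
  [15, 15, -48, -41, 14, -45] -> [-48, -45, -41, 14, 15, 15] -> [-48, -45, -41, 14, 15] -> 3
  [-28, 26, 44, 3] -> [-28, 3, 26, 44] -> [-28, 3, 26, 44] -> 1
  [-6, 28, 23] -> [-6, 23, 28] -> [-6, 23, 28] -> 1

4; 2; 3; 1; 1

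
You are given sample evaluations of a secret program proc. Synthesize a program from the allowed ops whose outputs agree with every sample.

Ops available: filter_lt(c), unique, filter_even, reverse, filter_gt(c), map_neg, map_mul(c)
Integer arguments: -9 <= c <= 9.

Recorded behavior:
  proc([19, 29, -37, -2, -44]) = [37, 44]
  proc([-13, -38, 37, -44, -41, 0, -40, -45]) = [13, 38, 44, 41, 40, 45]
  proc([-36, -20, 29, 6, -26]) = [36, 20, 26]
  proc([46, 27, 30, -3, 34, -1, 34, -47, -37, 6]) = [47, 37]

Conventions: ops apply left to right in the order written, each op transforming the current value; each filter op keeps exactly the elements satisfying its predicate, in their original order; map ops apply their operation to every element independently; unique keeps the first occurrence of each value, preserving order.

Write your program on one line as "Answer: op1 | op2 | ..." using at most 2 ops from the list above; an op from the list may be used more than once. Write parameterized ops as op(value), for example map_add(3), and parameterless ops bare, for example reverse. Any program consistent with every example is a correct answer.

map_neg | filter_gt(3)

Check, running the answer program on each example:
  [19, 29, -37, -2, -44] -> [-19, -29, 37, 2, 44] -> [37, 44]
  [-13, -38, 37, -44, -41, 0, -40, -45] -> [13, 38, -37, 44, 41, 0, 40, 45] -> [13, 38, 44, 41, 40, 45]
  [-36, -20, 29, 6, -26] -> [36, 20, -29, -6, 26] -> [36, 20, 26]
  [46, 27, 30, -3, 34, -1, 34, -47, -37, 6] -> [-46, -27, -30, 3, -34, 1, -34, 47, 37, -6] -> [47, 37]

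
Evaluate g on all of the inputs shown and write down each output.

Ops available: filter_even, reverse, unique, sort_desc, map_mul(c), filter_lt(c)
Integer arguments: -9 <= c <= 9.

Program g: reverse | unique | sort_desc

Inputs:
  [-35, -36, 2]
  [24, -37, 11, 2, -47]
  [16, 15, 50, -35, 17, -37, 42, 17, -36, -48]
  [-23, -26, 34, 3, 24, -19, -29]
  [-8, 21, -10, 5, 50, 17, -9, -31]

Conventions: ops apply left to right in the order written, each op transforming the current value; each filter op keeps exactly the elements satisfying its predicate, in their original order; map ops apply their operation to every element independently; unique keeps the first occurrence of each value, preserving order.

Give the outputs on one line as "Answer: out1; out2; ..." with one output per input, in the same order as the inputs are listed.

[2, -35, -36]; [24, 11, 2, -37, -47]; [50, 42, 17, 16, 15, -35, -36, -37, -48]; [34, 24, 3, -19, -23, -26, -29]; [50, 21, 17, 5, -8, -9, -10, -31]

Execution, op by op:
  [-35, -36, 2] -> [2, -36, -35] -> [2, -36, -35] -> [2, -35, -36]
  [24, -37, 11, 2, -47] -> [-47, 2, 11, -37, 24] -> [-47, 2, 11, -37, 24] -> [24, 11, 2, -37, -47]
  [16, 15, 50, -35, 17, -37, 42, 17, -36, -48] -> [-48, -36, 17, 42, -37, 17, -35, 50, 15, 16] -> [-48, -36, 17, 42, -37, -35, 50, 15, 16] -> [50, 42, 17, 16, 15, -35, -36, -37, -48]
  [-23, -26, 34, 3, 24, -19, -29] -> [-29, -19, 24, 3, 34, -26, -23] -> [-29, -19, 24, 3, 34, -26, -23] -> [34, 24, 3, -19, -23, -26, -29]
  [-8, 21, -10, 5, 50, 17, -9, -31] -> [-31, -9, 17, 50, 5, -10, 21, -8] -> [-31, -9, 17, 50, 5, -10, 21, -8] -> [50, 21, 17, 5, -8, -9, -10, -31]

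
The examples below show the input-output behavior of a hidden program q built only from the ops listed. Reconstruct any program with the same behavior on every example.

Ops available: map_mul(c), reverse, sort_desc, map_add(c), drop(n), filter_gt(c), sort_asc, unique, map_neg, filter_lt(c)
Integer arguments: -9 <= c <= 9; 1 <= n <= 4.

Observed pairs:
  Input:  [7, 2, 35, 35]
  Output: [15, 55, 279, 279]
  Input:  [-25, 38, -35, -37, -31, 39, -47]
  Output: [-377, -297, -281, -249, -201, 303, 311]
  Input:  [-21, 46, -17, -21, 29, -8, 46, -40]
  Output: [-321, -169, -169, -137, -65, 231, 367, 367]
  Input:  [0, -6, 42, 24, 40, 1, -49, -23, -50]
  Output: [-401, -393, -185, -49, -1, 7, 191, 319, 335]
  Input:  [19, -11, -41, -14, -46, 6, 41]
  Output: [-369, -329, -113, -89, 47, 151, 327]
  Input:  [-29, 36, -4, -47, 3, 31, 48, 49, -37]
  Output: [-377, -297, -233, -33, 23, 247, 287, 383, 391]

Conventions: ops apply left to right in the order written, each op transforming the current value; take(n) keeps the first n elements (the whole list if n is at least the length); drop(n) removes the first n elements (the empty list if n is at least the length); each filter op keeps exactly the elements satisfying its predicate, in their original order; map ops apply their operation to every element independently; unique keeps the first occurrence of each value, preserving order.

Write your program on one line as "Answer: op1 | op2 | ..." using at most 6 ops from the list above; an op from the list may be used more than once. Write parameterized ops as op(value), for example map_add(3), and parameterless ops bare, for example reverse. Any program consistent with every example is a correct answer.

sort_desc | map_mul(-8) | map_add(1) | sort_desc | map_neg

Check, running the answer program on each example:
  [7, 2, 35, 35] -> [35, 35, 7, 2] -> [-280, -280, -56, -16] -> [-279, -279, -55, -15] -> [-15, -55, -279, -279] -> [15, 55, 279, 279]
  [-25, 38, -35, -37, -31, 39, -47] -> [39, 38, -25, -31, -35, -37, -47] -> [-312, -304, 200, 248, 280, 296, 376] -> [-311, -303, 201, 249, 281, 297, 377] -> [377, 297, 281, 249, 201, -303, -311] -> [-377, -297, -281, -249, -201, 303, 311]
  [-21, 46, -17, -21, 29, -8, 46, -40] -> [46, 46, 29, -8, -17, -21, -21, -40] -> [-368, -368, -232, 64, 136, 168, 168, 320] -> [-367, -367, -231, 65, 137, 169, 169, 321] -> [321, 169, 169, 137, 65, -231, -367, -367] -> [-321, -169, -169, -137, -65, 231, 367, 367]
  [0, -6, 42, 24, 40, 1, -49, -23, -50] -> [42, 40, 24, 1, 0, -6, -23, -49, -50] -> [-336, -320, -192, -8, 0, 48, 184, 392, 400] -> [-335, -319, -191, -7, 1, 49, 185, 393, 401] -> [401, 393, 185, 49, 1, -7, -191, -319, -335] -> [-401, -393, -185, -49, -1, 7, 191, 319, 335]
  [19, -11, -41, -14, -46, 6, 41] -> [41, 19, 6, -11, -14, -41, -46] -> [-328, -152, -48, 88, 112, 328, 368] -> [-327, -151, -47, 89, 113, 329, 369] -> [369, 329, 113, 89, -47, -151, -327] -> [-369, -329, -113, -89, 47, 151, 327]
  [-29, 36, -4, -47, 3, 31, 48, 49, -37] -> [49, 48, 36, 31, 3, -4, -29, -37, -47] -> [-392, -384, -288, -248, -24, 32, 232, 296, 376] -> [-391, -383, -287, -247, -23, 33, 233, 297, 377] -> [377, 297, 233, 33, -23, -247, -287, -383, -391] -> [-377, -297, -233, -33, 23, 247, 287, 383, 391]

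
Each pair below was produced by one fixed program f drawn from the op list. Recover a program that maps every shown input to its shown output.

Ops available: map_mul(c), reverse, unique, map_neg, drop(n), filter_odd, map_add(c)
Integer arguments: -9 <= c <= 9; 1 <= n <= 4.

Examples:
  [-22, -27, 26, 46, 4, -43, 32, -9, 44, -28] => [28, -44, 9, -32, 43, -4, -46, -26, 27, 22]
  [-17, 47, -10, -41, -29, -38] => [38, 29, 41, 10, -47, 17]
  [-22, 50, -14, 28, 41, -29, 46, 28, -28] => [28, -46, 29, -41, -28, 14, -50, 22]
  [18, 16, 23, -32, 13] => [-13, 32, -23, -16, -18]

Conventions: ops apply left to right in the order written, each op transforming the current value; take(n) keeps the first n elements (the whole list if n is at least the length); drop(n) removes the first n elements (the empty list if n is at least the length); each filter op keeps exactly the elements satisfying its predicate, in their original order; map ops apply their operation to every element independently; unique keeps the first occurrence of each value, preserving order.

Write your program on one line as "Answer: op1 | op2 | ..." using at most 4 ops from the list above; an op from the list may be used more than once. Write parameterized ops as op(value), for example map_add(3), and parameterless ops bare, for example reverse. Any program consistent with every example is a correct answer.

map_neg | unique | reverse

Check, running the answer program on each example:
  [-22, -27, 26, 46, 4, -43, 32, -9, 44, -28] -> [22, 27, -26, -46, -4, 43, -32, 9, -44, 28] -> [22, 27, -26, -46, -4, 43, -32, 9, -44, 28] -> [28, -44, 9, -32, 43, -4, -46, -26, 27, 22]
  [-17, 47, -10, -41, -29, -38] -> [17, -47, 10, 41, 29, 38] -> [17, -47, 10, 41, 29, 38] -> [38, 29, 41, 10, -47, 17]
  [-22, 50, -14, 28, 41, -29, 46, 28, -28] -> [22, -50, 14, -28, -41, 29, -46, -28, 28] -> [22, -50, 14, -28, -41, 29, -46, 28] -> [28, -46, 29, -41, -28, 14, -50, 22]
  [18, 16, 23, -32, 13] -> [-18, -16, -23, 32, -13] -> [-18, -16, -23, 32, -13] -> [-13, 32, -23, -16, -18]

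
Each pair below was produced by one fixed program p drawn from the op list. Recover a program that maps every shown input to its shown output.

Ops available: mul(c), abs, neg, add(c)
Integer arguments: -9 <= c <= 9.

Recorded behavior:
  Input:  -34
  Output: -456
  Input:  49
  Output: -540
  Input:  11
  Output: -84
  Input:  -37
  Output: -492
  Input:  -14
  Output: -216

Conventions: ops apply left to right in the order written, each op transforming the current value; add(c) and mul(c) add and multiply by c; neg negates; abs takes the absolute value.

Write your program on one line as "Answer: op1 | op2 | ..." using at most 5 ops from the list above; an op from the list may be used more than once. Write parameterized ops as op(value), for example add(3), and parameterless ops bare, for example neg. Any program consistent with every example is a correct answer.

add(4) | add(-8) | abs | mul(6) | mul(-2)

Check, running the answer program on each example:
  -34 -> -30 -> -38 -> 38 -> 228 -> -456
  49 -> 53 -> 45 -> 45 -> 270 -> -540
  11 -> 15 -> 7 -> 7 -> 42 -> -84
  -37 -> -33 -> -41 -> 41 -> 246 -> -492
  -14 -> -10 -> -18 -> 18 -> 108 -> -216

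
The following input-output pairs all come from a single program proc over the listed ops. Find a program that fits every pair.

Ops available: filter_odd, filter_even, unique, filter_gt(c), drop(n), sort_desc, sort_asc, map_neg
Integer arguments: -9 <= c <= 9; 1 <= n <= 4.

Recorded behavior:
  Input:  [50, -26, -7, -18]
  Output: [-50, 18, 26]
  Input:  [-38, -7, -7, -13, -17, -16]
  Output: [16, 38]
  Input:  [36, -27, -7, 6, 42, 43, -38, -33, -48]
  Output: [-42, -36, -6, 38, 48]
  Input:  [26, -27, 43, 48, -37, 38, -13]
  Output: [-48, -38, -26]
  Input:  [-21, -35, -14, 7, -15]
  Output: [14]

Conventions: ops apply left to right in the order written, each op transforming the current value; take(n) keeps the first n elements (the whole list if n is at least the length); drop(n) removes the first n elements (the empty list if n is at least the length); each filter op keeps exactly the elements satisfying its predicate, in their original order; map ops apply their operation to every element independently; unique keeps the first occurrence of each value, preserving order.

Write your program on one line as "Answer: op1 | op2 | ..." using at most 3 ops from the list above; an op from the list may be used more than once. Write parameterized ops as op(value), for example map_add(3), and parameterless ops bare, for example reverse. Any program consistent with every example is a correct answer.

sort_desc | map_neg | filter_even

Check, running the answer program on each example:
  [50, -26, -7, -18] -> [50, -7, -18, -26] -> [-50, 7, 18, 26] -> [-50, 18, 26]
  [-38, -7, -7, -13, -17, -16] -> [-7, -7, -13, -16, -17, -38] -> [7, 7, 13, 16, 17, 38] -> [16, 38]
  [36, -27, -7, 6, 42, 43, -38, -33, -48] -> [43, 42, 36, 6, -7, -27, -33, -38, -48] -> [-43, -42, -36, -6, 7, 27, 33, 38, 48] -> [-42, -36, -6, 38, 48]
  [26, -27, 43, 48, -37, 38, -13] -> [48, 43, 38, 26, -13, -27, -37] -> [-48, -43, -38, -26, 13, 27, 37] -> [-48, -38, -26]
  [-21, -35, -14, 7, -15] -> [7, -14, -15, -21, -35] -> [-7, 14, 15, 21, 35] -> [14]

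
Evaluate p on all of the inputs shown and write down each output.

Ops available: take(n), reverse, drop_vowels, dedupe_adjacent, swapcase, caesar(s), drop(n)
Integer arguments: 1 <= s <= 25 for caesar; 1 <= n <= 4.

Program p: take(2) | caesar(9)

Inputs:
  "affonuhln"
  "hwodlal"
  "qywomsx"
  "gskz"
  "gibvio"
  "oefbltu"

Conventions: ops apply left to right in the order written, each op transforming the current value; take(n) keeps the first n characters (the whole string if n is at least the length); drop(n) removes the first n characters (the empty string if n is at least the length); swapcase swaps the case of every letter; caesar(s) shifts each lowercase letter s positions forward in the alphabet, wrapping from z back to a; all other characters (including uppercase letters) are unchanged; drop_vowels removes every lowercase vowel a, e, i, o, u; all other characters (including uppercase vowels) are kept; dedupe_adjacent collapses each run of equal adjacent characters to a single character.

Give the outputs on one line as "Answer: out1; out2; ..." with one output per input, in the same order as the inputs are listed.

"jo"; "qf"; "zh"; "pb"; "pr"; "xn"

Execution, op by op:
  "affonuhln" -> "af" -> "jo"
  "hwodlal" -> "hw" -> "qf"
  "qywomsx" -> "qy" -> "zh"
  "gskz" -> "gs" -> "pb"
  "gibvio" -> "gi" -> "pr"
  "oefbltu" -> "oe" -> "xn"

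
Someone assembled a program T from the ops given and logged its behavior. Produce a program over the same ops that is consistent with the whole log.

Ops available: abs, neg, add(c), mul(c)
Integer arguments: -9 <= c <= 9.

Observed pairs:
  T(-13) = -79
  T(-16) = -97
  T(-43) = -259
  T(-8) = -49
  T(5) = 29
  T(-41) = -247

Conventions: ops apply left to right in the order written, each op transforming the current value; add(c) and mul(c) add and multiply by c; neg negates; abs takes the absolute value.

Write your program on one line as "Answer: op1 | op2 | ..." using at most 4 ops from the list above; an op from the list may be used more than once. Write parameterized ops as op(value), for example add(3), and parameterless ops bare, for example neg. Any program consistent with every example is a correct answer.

neg | mul(6) | add(1) | neg

Check, running the answer program on each example:
  -13 -> 13 -> 78 -> 79 -> -79
  -16 -> 16 -> 96 -> 97 -> -97
  -43 -> 43 -> 258 -> 259 -> -259
  -8 -> 8 -> 48 -> 49 -> -49
  5 -> -5 -> -30 -> -29 -> 29
  -41 -> 41 -> 246 -> 247 -> -247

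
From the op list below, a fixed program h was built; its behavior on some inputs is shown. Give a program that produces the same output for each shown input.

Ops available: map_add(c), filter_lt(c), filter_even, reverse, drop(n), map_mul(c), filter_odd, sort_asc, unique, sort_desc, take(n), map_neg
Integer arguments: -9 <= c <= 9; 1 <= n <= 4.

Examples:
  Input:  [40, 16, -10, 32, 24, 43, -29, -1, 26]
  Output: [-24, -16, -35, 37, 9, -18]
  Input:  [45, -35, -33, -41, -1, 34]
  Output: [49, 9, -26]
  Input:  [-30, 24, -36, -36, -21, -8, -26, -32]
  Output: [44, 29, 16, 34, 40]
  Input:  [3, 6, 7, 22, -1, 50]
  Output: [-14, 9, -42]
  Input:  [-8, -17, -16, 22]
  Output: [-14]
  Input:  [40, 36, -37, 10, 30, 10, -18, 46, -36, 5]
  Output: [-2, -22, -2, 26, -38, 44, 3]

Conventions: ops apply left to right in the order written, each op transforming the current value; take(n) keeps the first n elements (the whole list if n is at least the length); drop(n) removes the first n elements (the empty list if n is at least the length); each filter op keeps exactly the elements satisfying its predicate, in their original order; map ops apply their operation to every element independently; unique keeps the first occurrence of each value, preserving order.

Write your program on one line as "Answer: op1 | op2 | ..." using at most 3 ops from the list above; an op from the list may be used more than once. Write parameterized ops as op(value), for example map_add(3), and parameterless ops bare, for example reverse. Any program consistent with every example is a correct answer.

map_neg | drop(3) | map_add(8)

Check, running the answer program on each example:
  [40, 16, -10, 32, 24, 43, -29, -1, 26] -> [-40, -16, 10, -32, -24, -43, 29, 1, -26] -> [-32, -24, -43, 29, 1, -26] -> [-24, -16, -35, 37, 9, -18]
  [45, -35, -33, -41, -1, 34] -> [-45, 35, 33, 41, 1, -34] -> [41, 1, -34] -> [49, 9, -26]
  [-30, 24, -36, -36, -21, -8, -26, -32] -> [30, -24, 36, 36, 21, 8, 26, 32] -> [36, 21, 8, 26, 32] -> [44, 29, 16, 34, 40]
  [3, 6, 7, 22, -1, 50] -> [-3, -6, -7, -22, 1, -50] -> [-22, 1, -50] -> [-14, 9, -42]
  [-8, -17, -16, 22] -> [8, 17, 16, -22] -> [-22] -> [-14]
  [40, 36, -37, 10, 30, 10, -18, 46, -36, 5] -> [-40, -36, 37, -10, -30, -10, 18, -46, 36, -5] -> [-10, -30, -10, 18, -46, 36, -5] -> [-2, -22, -2, 26, -38, 44, 3]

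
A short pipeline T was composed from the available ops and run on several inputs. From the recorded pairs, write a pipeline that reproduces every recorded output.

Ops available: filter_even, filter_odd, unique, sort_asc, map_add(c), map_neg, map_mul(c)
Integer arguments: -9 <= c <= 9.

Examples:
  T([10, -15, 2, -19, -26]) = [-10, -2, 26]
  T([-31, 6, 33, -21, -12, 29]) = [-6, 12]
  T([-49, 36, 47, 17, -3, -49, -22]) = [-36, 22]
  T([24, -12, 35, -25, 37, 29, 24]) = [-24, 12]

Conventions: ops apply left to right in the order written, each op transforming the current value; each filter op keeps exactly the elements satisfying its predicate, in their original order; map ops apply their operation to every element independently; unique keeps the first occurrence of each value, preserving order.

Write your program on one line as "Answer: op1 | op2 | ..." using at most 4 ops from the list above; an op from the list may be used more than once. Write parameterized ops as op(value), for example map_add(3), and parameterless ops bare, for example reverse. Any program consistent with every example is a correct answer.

filter_even | unique | map_neg

Check, running the answer program on each example:
  [10, -15, 2, -19, -26] -> [10, 2, -26] -> [10, 2, -26] -> [-10, -2, 26]
  [-31, 6, 33, -21, -12, 29] -> [6, -12] -> [6, -12] -> [-6, 12]
  [-49, 36, 47, 17, -3, -49, -22] -> [36, -22] -> [36, -22] -> [-36, 22]
  [24, -12, 35, -25, 37, 29, 24] -> [24, -12, 24] -> [24, -12] -> [-24, 12]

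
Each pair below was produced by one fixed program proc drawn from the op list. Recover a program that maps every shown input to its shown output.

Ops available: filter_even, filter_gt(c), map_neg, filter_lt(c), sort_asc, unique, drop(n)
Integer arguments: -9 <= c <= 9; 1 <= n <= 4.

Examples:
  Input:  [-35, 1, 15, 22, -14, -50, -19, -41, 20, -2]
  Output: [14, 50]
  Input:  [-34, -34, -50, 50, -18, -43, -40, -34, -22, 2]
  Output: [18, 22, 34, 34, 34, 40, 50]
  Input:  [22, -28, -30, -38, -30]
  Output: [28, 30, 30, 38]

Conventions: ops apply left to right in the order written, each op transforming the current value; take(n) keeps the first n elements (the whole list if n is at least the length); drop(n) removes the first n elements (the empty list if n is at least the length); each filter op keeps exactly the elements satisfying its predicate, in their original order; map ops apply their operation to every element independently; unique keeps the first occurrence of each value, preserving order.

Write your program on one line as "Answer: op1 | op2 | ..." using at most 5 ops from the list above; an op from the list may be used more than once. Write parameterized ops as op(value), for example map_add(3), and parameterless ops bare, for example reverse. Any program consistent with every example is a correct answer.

map_neg | filter_gt(3) | filter_even | sort_asc

Check, running the answer program on each example:
  [-35, 1, 15, 22, -14, -50, -19, -41, 20, -2] -> [35, -1, -15, -22, 14, 50, 19, 41, -20, 2] -> [35, 14, 50, 19, 41] -> [14, 50] -> [14, 50]
  [-34, -34, -50, 50, -18, -43, -40, -34, -22, 2] -> [34, 34, 50, -50, 18, 43, 40, 34, 22, -2] -> [34, 34, 50, 18, 43, 40, 34, 22] -> [34, 34, 50, 18, 40, 34, 22] -> [18, 22, 34, 34, 34, 40, 50]
  [22, -28, -30, -38, -30] -> [-22, 28, 30, 38, 30] -> [28, 30, 38, 30] -> [28, 30, 38, 30] -> [28, 30, 30, 38]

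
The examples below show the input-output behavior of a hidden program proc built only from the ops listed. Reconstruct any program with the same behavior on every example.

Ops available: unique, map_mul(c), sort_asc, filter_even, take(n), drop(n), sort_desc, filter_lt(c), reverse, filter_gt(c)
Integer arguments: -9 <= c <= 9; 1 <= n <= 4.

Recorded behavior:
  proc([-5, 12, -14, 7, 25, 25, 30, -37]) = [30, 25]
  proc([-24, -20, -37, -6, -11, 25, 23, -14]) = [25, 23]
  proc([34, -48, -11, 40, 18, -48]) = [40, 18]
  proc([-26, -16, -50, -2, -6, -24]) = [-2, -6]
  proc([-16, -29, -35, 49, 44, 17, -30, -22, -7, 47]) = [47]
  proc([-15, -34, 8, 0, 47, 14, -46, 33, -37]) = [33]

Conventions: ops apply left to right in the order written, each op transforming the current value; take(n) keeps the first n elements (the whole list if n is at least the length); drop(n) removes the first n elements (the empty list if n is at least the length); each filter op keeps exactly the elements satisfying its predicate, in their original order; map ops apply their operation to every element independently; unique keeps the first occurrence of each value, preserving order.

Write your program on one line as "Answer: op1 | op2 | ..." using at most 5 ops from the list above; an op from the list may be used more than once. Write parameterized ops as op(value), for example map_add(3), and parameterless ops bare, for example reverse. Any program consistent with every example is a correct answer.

reverse | take(3) | filter_gt(-7) | sort_desc

Check, running the answer program on each example:
  [-5, 12, -14, 7, 25, 25, 30, -37] -> [-37, 30, 25, 25, 7, -14, 12, -5] -> [-37, 30, 25] -> [30, 25] -> [30, 25]
  [-24, -20, -37, -6, -11, 25, 23, -14] -> [-14, 23, 25, -11, -6, -37, -20, -24] -> [-14, 23, 25] -> [23, 25] -> [25, 23]
  [34, -48, -11, 40, 18, -48] -> [-48, 18, 40, -11, -48, 34] -> [-48, 18, 40] -> [18, 40] -> [40, 18]
  [-26, -16, -50, -2, -6, -24] -> [-24, -6, -2, -50, -16, -26] -> [-24, -6, -2] -> [-6, -2] -> [-2, -6]
  [-16, -29, -35, 49, 44, 17, -30, -22, -7, 47] -> [47, -7, -22, -30, 17, 44, 49, -35, -29, -16] -> [47, -7, -22] -> [47] -> [47]
  [-15, -34, 8, 0, 47, 14, -46, 33, -37] -> [-37, 33, -46, 14, 47, 0, 8, -34, -15] -> [-37, 33, -46] -> [33] -> [33]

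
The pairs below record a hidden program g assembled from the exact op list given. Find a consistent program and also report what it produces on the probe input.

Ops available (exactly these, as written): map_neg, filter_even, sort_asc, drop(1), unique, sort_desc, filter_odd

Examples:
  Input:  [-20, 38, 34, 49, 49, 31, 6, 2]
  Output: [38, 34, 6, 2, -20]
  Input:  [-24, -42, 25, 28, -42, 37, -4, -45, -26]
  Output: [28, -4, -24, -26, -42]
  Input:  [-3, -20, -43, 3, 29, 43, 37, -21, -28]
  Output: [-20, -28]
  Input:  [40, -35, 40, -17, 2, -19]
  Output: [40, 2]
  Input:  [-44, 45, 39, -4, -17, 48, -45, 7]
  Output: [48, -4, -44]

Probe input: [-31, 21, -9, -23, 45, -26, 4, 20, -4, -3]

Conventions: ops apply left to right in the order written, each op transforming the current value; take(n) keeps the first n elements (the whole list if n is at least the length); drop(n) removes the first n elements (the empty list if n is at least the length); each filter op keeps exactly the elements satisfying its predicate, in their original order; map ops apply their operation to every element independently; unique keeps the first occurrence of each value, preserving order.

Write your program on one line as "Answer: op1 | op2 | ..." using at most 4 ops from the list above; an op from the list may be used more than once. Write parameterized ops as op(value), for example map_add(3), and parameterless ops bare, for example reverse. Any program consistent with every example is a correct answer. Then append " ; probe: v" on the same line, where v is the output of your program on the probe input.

filter_even | sort_desc | unique ; probe: [20, 4, -4, -26]

Check, running the answer program on each example:
  [-20, 38, 34, 49, 49, 31, 6, 2] -> [-20, 38, 34, 6, 2] -> [38, 34, 6, 2, -20] -> [38, 34, 6, 2, -20]
  [-24, -42, 25, 28, -42, 37, -4, -45, -26] -> [-24, -42, 28, -42, -4, -26] -> [28, -4, -24, -26, -42, -42] -> [28, -4, -24, -26, -42]
  [-3, -20, -43, 3, 29, 43, 37, -21, -28] -> [-20, -28] -> [-20, -28] -> [-20, -28]
  [40, -35, 40, -17, 2, -19] -> [40, 40, 2] -> [40, 40, 2] -> [40, 2]
  [-44, 45, 39, -4, -17, 48, -45, 7] -> [-44, -4, 48] -> [48, -4, -44] -> [48, -4, -44]
  probe: [-31, 21, -9, -23, 45, -26, 4, 20, -4, -3] -> [-26, 4, 20, -4] -> [20, 4, -4, -26] -> [20, 4, -4, -26]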